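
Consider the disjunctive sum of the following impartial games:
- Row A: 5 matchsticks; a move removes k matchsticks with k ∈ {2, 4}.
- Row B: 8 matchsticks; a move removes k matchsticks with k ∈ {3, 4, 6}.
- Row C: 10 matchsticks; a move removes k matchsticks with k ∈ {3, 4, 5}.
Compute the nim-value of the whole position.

0

Grundy values for row A (subtraction set {2, 4}):
g(0) = mex{} = 0
g(1) = mex{} = 0
g(2) = mex{0} = 1
g(3) = mex{0} = 1
g(4) = mex{0,1} = 2
g(5) = mex{0,1} = 2
So g(5) = 2.
Grundy values for row B (subtraction set {3, 4, 6}):
k:     0  1  2  3  4  5  6  7  8
g(k):  0  0  0  1  1  1  2  2  2
So g(8) = 2.
Grundy values for row C (subtraction set {3, 4, 5}):
g(0) = mex{} = 0
g(1) = mex{} = 0
g(2) = mex{} = 0
g(3) = mex{0} = 1
g(4) = mex{0} = 1
g(5) = mex{0} = 1
g(6) = mex{0,1} = 2
g(7) = mex{0,1} = 2
g(8) = mex{1} = 0
g(9) = mex{1,2} = 0
g(10) = mex{1,2} = 0
So g(10) = 0.
By the Sprague-Grundy theorem, the Grundy value of a sum of independent games is the XOR of the component values.
Combined value = 2 ⊕ 2 ⊕ 0 = 0.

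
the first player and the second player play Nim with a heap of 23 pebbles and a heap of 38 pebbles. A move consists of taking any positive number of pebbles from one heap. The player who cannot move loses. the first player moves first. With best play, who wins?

the first player wins

Bitwise XOR of the heap sizes:
  010111  (23)
  100110  (38)
  ------
  110001  (49)
The nim-sum is 49 ≠ 0, so this is an N-position: the player to move can win; the first player has a winning move.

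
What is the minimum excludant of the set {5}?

0 is not in the set, so the mex is 0.

0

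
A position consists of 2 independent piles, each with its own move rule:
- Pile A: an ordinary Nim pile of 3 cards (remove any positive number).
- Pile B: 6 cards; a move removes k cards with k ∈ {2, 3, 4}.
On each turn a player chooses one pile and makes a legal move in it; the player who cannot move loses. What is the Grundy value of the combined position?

3

Pile A is a plain Nim pile of size 3, so its Grundy value is 3.
For pile B, compute g(0), g(1), … with moves {2, 3, 4}:
k:     0  1  2  3  4  5  6
g(k):  0  0  1  1  2  2  0
So g(6) = 0.
By the Sprague-Grundy theorem, the Grundy value of a sum of independent games is the XOR of the component values.
Combined value = 3 XOR 0 = 3.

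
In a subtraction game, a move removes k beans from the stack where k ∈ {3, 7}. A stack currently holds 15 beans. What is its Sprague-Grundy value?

1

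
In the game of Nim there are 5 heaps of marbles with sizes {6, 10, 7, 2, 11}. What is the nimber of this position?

Nim-sum: 6 XOR 10 XOR 7 XOR 2 XOR 11 = 2.

2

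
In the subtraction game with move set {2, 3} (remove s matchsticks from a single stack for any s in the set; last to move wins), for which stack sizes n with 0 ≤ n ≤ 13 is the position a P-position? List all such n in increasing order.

0, 1, 5, 6, 10, 11

Compute g(0), g(1), … for moves {2, 3}:
k:     0  1  2  3  4  5  6  7  8  9 10 11 12 13
g(k):  0  0  1  1  2  0  0  1  1  2  0  0  1  1
The P-positions (g = 0) in 0..13 are 0, 1, 5, 6, 10, 11.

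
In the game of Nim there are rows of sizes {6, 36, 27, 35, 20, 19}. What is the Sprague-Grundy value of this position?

Compute the nim-sum pairwise:
6 XOR 36 = 34
34 XOR 27 = 57
57 XOR 35 = 26
26 XOR 20 = 14
14 XOR 19 = 29

29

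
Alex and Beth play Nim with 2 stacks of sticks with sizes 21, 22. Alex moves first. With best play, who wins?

Alex wins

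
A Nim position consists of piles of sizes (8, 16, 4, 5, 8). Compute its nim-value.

17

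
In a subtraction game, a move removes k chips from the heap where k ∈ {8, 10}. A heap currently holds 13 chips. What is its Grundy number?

1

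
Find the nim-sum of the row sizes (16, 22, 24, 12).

Compute the nim-sum pairwise:
16 ⊕ 22 = 6
6 ⊕ 24 = 30
30 ⊕ 12 = 18

18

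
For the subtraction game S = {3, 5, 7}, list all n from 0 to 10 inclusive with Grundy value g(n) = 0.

0, 1, 2, 10

Grundy values for subtraction set {3, 5, 7}:
g(0) = mex{} = 0
g(1) = mex{} = 0
g(2) = mex{} = 0
g(3) = mex{0} = 1
g(4) = mex{0} = 1
g(5) = mex{0} = 1
g(6) = mex{0,1} = 2
g(7) = mex{0,1} = 2
g(8) = mex{0,1} = 2
g(9) = mex{0,1,2} = 3
g(10) = mex{1,2} = 0
The P-positions (g = 0) in 0..10 are 0, 1, 2, 10.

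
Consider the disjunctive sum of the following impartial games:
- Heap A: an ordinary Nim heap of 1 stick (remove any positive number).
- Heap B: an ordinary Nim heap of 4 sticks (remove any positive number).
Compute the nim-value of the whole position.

5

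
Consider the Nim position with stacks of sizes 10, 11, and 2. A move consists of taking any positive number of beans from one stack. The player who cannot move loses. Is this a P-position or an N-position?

N-position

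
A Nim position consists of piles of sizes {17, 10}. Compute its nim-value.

Compute the nim-sum pairwise:
17 ⊕ 10 = 27

27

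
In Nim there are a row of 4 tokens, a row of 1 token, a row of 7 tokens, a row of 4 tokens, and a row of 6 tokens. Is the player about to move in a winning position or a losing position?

Losing position

Compute the nim-sum pairwise:
4 XOR 1 = 5
5 XOR 7 = 2
2 XOR 4 = 6
6 XOR 6 = 0
The nim-sum is 0, so this is a P-position: the player to move is in a losing position under optimal play.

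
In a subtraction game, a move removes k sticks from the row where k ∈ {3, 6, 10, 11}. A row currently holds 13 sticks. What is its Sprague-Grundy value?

4

Grundy values for subtraction set {3, 6, 10, 11}:
g(0) = mex{} = 0
g(1) = mex{} = 0
g(2) = mex{} = 0
g(3) = mex{0} = 1
g(4) = mex{0} = 1
g(5) = mex{0} = 1
g(6) = mex{0,1} = 2
g(7) = mex{0,1} = 2
g(8) = mex{0,1} = 2
g(9) = mex{1,2} = 0
g(10) = mex{0,1,2} = 3
g(11) = mex{0,1,2} = 3
g(12) = mex{0,2} = 1
g(13) = mex{0,1,2,3} = 4
So g(13) = 4.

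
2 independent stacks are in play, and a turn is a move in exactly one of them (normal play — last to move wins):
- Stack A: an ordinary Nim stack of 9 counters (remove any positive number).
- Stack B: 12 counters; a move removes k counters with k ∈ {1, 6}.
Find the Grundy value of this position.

8

Stack A is a plain Nim stack of size 9, so its Grundy value is 9.
Grundy values for stack B (subtraction set {1, 6}):
k:     0  1  2  3  4  5  6  7  8  9 10 11 12
g(k):  0  1  0  1  0  1  2  0  1  0  1  0  1
So g(12) = 1.
By the Sprague-Grundy theorem, the Grundy value of a sum of independent games is the XOR of the component values.
Combined value = 9 ⊕ 1 = 8.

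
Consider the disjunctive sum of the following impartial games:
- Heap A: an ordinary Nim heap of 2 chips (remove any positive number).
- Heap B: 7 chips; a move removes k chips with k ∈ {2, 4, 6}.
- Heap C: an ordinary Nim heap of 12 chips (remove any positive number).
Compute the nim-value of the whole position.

Heap A is a plain Nim heap of size 2, so its Grundy value is 2.
Grundy values for heap B (subtraction set {2, 4, 6}):
k:     0  1  2  3  4  5  6  7
g(k):  0  0  1  1  2  2  3  3
So g(7) = 3.
Heap C is a plain Nim heap of size 12, so its Grundy value is 12.
By the Sprague-Grundy theorem, the Grundy value of a sum of independent games is the XOR of the component values.
Combined value = 2 XOR 3 XOR 12 = 13.

13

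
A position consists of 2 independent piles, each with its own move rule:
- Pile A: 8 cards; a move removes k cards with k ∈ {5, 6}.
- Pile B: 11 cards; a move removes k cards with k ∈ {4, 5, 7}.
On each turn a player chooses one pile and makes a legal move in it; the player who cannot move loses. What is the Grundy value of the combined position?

Grundy values for pile A (subtraction set {5, 6}):
g(0) = mex{} = 0
g(1) = mex{} = 0
g(2) = mex{} = 0
g(3) = mex{} = 0
g(4) = mex{} = 0
g(5) = mex{0} = 1
g(6) = mex{0} = 1
g(7) = mex{0} = 1
g(8) = mex{0} = 1
So g(8) = 1.
Build the Grundy sequence for pile B with g(k) = mex{g(k−s) : s ∈ {4, 5, 7}, s ≤ k}:
g(0) = mex{} = 0
g(1) = mex{} = 0
g(2) = mex{} = 0
g(3) = mex{} = 0
g(4) = mex{0} = 1
g(5) = mex{0} = 1
g(6) = mex{0} = 1
g(7) = mex{0} = 1
g(8) = mex{0,1} = 2
g(9) = mex{0,1} = 2
g(10) = mex{0,1} = 2
g(11) = mex{1} = 0
So g(11) = 0.
The value of a disjunctive sum is the nim-sum of the parts.
Combined value = 1 XOR 0 = 1.

1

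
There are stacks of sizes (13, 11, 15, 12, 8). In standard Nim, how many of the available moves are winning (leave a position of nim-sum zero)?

Nim-sum: 13 ⊕ 11 ⊕ 15 ⊕ 12 ⊕ 8 = 13.
The overall nim-sum is X = 13. A stack of size p has a winning move iff p XOR X < p (reduce it to p XOR X).
  13: 13 XOR 13 = 0 < 13 — winning move (to 0).
  11: 11 XOR 13 = 6 < 11 — winning move (to 6).
  15: 15 XOR 13 = 2 < 15 — winning move (to 2).
  12: 12 XOR 13 = 1 < 12 — winning move (to 1).
  8: 8 XOR 13 = 5 < 8 — winning move (to 5).
That gives 5 winning moves.

5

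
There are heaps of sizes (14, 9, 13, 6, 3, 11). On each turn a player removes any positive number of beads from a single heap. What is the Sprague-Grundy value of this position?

4

Bitwise XOR of the heap sizes:
  1110  (14)
  1001  (9)
  1101  (13)
  0110  (6)
  0011  (3)
  1011  (11)
  ----
  0100  (4)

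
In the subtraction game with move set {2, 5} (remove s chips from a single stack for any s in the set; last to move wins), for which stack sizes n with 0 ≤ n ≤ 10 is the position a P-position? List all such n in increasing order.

0, 1, 4, 7, 8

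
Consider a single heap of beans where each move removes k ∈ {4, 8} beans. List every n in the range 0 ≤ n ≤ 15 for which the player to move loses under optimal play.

0, 1, 2, 3, 12, 13, 14, 15

Build the Grundy sequence with g(k) = mex{g(k−s) : s ∈ {4, 8}, s ≤ k}:
k:     0  1  2  3  4  5  6  7  8  9 10 11 12 13 14 15
g(k):  0  0  0  0  1  1  1  1  2  2  2  2  0  0  0  0
The P-positions (g = 0) in 0..15 are 0, 1, 2, 3, 12, 13, 14, 15.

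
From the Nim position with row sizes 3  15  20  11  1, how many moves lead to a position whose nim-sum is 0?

Write each in binary and XOR column by column:
  00011  (3)
  01111  (15)
  10100  (20)
  01011  (11)
  00001  (1)
  -----
  10010  (18)
The overall nim-sum is X = 18. A row of size p has a winning move iff p XOR X < p (reduce it to p XOR X).
  3: 3 XOR 18 = 17 ≥ 3 — no move.
  15: 15 XOR 18 = 29 ≥ 15 — no move.
  20: 20 XOR 18 = 6 < 20 — winning move (to 6).
  11: 11 XOR 18 = 25 ≥ 11 — no move.
  1: 1 XOR 18 = 19 ≥ 1 — no move.
That gives 1 winning move.

1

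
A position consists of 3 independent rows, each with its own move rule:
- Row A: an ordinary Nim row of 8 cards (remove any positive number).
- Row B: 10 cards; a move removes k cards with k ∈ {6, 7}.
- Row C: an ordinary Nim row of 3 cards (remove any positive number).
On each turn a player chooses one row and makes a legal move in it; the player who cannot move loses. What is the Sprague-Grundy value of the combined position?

Row A is a plain Nim row of size 8, so its Grundy value is 8.
Grundy values for row B (subtraction set {6, 7}):
k:     0  1  2  3  4  5  6  7  8  9 10
g(k):  0  0  0  0  0  0  1  1  1  1  1
So g(10) = 1.
Row C is a plain Nim row of size 3, so its Grundy value is 3.
The value of a disjunctive sum is the nim-sum of the parts.
Combined value = 8 ⊕ 1 ⊕ 3 = 10.

10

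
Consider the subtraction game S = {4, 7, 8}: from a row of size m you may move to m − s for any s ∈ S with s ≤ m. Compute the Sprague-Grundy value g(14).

Build the Grundy sequence with g(k) = mex{g(k−s) : s ∈ {4, 7, 8}, s ≤ k}:
k:     0  1  2  3  4  5  6  7  8  9 10 11 12 13 14
g(k):  0  0  0  0  1  1  1  1  2  2  2  2  0  0  0
So g(14) = 0.

0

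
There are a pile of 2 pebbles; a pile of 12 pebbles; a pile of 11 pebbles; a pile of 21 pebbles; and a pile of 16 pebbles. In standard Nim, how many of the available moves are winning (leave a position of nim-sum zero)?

In binary:
  00010  (2)
  01100  (12)
  01011  (11)
  10101  (21)
  10000  (16)
  -----
  00000  (0)
The nim-sum is already 0, so every move leaves a nonzero nim-sum — there are no winning moves.

0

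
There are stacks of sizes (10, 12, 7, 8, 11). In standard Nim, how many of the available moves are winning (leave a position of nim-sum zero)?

Nim-sum: 10 ^ 12 ^ 7 ^ 8 ^ 11 = 2.
The overall nim-sum is X = 2. A stack of size p has a winning move iff p XOR X < p (reduce it to p XOR X).
  10: 10 XOR 2 = 8 < 10 — winning move (to 8).
  12: 12 XOR 2 = 14 ≥ 12 — no move.
  7: 7 XOR 2 = 5 < 7 — winning move (to 5).
  8: 8 XOR 2 = 10 ≥ 8 — no move.
  11: 11 XOR 2 = 9 < 11 — winning move (to 9).
That gives 3 winning moves.

3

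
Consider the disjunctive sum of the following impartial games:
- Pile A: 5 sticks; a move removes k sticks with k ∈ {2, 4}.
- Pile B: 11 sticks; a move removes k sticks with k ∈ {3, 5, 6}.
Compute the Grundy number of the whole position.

2

Grundy values for pile A (subtraction set {2, 4}):
k:     0  1  2  3  4  5
g(k):  0  0  1  1  2  2
So g(5) = 2.
Grundy values for pile B (subtraction set {3, 5, 6}):
k:     0  1  2  3  4  5  6  7  8  9 10 11
g(k):  0  0  0  1  1  1  2  2  2  0  0  0
So g(11) = 0.
By the Sprague-Grundy theorem, the Grundy value of a sum of independent games is the XOR of the component values.
Combined value = 2 XOR 0 = 2.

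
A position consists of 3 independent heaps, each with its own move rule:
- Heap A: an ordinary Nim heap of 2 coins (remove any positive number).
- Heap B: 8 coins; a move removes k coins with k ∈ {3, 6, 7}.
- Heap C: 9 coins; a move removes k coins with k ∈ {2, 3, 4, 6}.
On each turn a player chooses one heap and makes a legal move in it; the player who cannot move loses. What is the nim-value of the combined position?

0

Heap A is a plain Nim heap of size 2, so its Grundy value is 2.
For heap B, compute g(0), g(1), … with moves {3, 6, 7}:
k:     0  1  2  3  4  5  6  7  8
g(k):  0  0  0  1  1  1  2  2  2
So g(8) = 2.
For heap C, compute g(0), g(1), … with moves {2, 3, 4, 6}:
k:     0  1  2  3  4  5  6  7  8  9
g(k):  0  0  1  1  2  2  3  3  0  0
So g(9) = 0.
The value of a disjunctive sum is the nim-sum of the parts.
Combined value = 2 XOR 2 XOR 0 = 0.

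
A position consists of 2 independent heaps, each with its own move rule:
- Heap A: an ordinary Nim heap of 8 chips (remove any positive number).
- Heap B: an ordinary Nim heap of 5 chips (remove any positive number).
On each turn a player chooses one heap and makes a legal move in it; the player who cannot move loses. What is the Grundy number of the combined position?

Heap A is a plain Nim heap of size 8, so its Grundy value is 8.
Heap B is a plain Nim heap of size 5, so its Grundy value is 5.
The value of a disjunctive sum is the nim-sum of the parts.
Combined value = 8 XOR 5 = 13.

13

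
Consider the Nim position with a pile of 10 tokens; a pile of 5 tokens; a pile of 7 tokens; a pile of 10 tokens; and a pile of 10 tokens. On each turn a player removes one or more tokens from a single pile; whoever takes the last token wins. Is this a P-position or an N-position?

N-position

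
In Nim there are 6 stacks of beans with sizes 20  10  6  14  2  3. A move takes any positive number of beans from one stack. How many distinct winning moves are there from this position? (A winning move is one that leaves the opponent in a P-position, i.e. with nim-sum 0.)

Bitwise XOR of the heap sizes:
  10100  (20)
  01010  (10)
  00110  (6)
  01110  (14)
  00010  (2)
  00011  (3)
  -----
  10111  (23)
The overall nim-sum is X = 23. A stack of size p has a winning move iff p XOR X < p (reduce it to p XOR X).
  20: 20 XOR 23 = 3 < 20 — winning move (to 3).
  10: 10 XOR 23 = 29 ≥ 10 — no move.
  6: 6 XOR 23 = 17 ≥ 6 — no move.
  14: 14 XOR 23 = 25 ≥ 14 — no move.
  2: 2 XOR 23 = 21 ≥ 2 — no move.
  3: 3 XOR 23 = 20 ≥ 3 — no move.
That gives 1 winning move.

1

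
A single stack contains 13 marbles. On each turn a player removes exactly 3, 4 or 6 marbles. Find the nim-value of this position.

Compute g(0), g(1), … for moves {3, 4, 6}:
k:     0  1  2  3  4  5  6  7  8  9 10 11 12 13
g(k):  0  0  0  1  1  1  2  2  2  0  0  0  1  1
So g(13) = 1.

1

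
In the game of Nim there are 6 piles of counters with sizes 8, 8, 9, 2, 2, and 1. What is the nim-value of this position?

8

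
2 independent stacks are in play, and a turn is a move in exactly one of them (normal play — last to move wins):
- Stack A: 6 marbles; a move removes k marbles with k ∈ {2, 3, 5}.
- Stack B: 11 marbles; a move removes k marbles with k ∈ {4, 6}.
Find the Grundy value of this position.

3

For stack A, compute g(0), g(1), … with moves {2, 3, 5}:
k:     0  1  2  3  4  5  6
g(k):  0  0  1  1  2  2  3
So g(6) = 3.
For stack B, compute g(0), g(1), … with moves {4, 6}:
g(0) = mex{} = 0
g(1) = mex{} = 0
g(2) = mex{} = 0
g(3) = mex{} = 0
g(4) = mex{0} = 1
g(5) = mex{0} = 1
g(6) = mex{0} = 1
g(7) = mex{0} = 1
g(8) = mex{0,1} = 2
g(9) = mex{0,1} = 2
g(10) = mex{1} = 0
g(11) = mex{1} = 0
So g(11) = 0.
By the Sprague-Grundy theorem, the Grundy value of a sum of independent games is the XOR of the component values.
Combined value = 3 XOR 0 = 3.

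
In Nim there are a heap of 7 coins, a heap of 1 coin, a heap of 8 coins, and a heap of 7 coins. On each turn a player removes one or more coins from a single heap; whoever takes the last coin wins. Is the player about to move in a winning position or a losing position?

Winning position

Nim-sum: 7 XOR 1 XOR 8 XOR 7 = 9.
The nim-sum is 9 ≠ 0, so this is an N-position: the player to move can win.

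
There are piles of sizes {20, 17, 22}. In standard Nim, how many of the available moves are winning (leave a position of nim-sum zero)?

Compute the nim-sum pairwise:
20 ⊕ 17 = 5
5 ⊕ 22 = 19
The overall nim-sum is X = 19. A pile of size p has a winning move iff p XOR X < p (reduce it to p XOR X).
  20: 20 XOR 19 = 7 < 20 — winning move (to 7).
  17: 17 XOR 19 = 2 < 17 — winning move (to 2).
  22: 22 XOR 19 = 5 < 22 — winning move (to 5).
That gives 3 winning moves.

3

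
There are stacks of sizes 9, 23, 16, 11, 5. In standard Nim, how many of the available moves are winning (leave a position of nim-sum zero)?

0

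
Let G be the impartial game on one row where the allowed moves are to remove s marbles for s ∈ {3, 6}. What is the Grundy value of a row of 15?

2

Build the Grundy sequence with g(k) = mex{g(k−s) : s ∈ {3, 6}, s ≤ k}:
k:     0  1  2  3  4  5  6  7  8  9 10 11 12 13 14 15
g(k):  0  0  0  1  1  1  2  2  2  0  0  0  1  1  1  2
So g(15) = 2.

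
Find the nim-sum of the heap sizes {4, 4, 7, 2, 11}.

Nim-sum: 4 XOR 4 XOR 7 XOR 2 XOR 11 = 14.

14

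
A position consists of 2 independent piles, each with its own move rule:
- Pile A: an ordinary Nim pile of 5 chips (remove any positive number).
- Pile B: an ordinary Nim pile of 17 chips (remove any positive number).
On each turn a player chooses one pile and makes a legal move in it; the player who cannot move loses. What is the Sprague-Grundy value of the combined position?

20

Pile A is a plain Nim pile of size 5, so its Grundy value is 5.
Pile B is a plain Nim pile of size 17, so its Grundy value is 17.
The value of a disjunctive sum is the nim-sum of the parts.
Combined value = 5 ⊕ 17 = 20.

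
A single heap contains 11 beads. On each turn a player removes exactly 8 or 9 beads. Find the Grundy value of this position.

1

Compute g(0), g(1), … for moves {8, 9}:
g(0) = mex{} = 0
g(1) = mex{} = 0
g(2) = mex{} = 0
g(3) = mex{} = 0
g(4) = mex{} = 0
g(5) = mex{} = 0
g(6) = mex{} = 0
g(7) = mex{} = 0
g(8) = mex{0} = 1
g(9) = mex{0} = 1
g(10) = mex{0} = 1
g(11) = mex{0} = 1
So g(11) = 1.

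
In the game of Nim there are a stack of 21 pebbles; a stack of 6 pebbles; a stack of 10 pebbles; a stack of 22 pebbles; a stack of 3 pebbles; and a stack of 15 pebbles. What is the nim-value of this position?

In binary:
  10101  (21)
  00110  (6)
  01010  (10)
  10110  (22)
  00011  (3)
  01111  (15)
  -----
  00011  (3)

3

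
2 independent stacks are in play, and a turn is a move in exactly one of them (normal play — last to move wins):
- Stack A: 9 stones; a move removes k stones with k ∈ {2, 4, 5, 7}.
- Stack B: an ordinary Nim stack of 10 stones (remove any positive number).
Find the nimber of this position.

10

Grundy values for stack A (subtraction set {2, 4, 5, 7}):
k:     0  1  2  3  4  5  6  7  8  9
g(k):  0  0  1  1  2  2  3  3  4  0
So g(9) = 0.
Stack B is a plain Nim stack of size 10, so its Grundy value is 10.
By the Sprague-Grundy theorem, the Grundy value of a sum of independent games is the XOR of the component values.
Combined value = 0 ⊕ 10 = 10.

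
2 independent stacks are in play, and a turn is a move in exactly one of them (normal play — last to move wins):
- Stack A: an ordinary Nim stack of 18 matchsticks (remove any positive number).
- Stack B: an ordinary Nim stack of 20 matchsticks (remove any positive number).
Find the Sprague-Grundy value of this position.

Stack A is a plain Nim stack of size 18, so its Grundy value is 18.
Stack B is a plain Nim stack of size 20, so its Grundy value is 20.
By the Sprague-Grundy theorem, the Grundy value of a sum of independent games is the XOR of the component values.
Combined value = 18 ⊕ 20 = 6.

6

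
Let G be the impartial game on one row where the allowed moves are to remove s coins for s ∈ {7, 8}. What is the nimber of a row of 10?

Compute g(0), g(1), … for moves {7, 8}:
k:     0  1  2  3  4  5  6  7  8  9 10
g(k):  0  0  0  0  0  0  0  1  1  1  1
So g(10) = 1.

1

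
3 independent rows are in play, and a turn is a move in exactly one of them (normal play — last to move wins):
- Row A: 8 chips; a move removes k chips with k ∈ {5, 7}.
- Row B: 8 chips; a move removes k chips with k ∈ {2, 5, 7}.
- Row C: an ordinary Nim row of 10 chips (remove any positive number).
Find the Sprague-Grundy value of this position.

Build the Grundy sequence for row A with g(k) = mex{g(k−s) : s ∈ {5, 7}, s ≤ k}:
g(0) = mex{} = 0
g(1) = mex{} = 0
g(2) = mex{} = 0
g(3) = mex{} = 0
g(4) = mex{} = 0
g(5) = mex{0} = 1
g(6) = mex{0} = 1
g(7) = mex{0} = 1
g(8) = mex{0} = 1
So g(8) = 1.
For row B, compute g(0), g(1), … with moves {2, 5, 7}:
g(0) = mex{} = 0
g(1) = mex{} = 0
g(2) = mex{0} = 1
g(3) = mex{0} = 1
g(4) = mex{1} = 0
g(5) = mex{0,1} = 2
g(6) = mex{0} = 1
g(7) = mex{0,1,2} = 3
g(8) = mex{0,1} = 2
So g(8) = 2.
Row C is a plain Nim row of size 10, so its Grundy value is 10.
The value of a disjunctive sum is the nim-sum of the parts.
Combined value = 1 XOR 2 XOR 10 = 9.

9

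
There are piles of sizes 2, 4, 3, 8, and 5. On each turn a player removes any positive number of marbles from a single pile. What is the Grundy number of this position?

Compute the nim-sum pairwise:
2 ⊕ 4 = 6
6 ⊕ 3 = 5
5 ⊕ 8 = 13
13 ⊕ 5 = 8

8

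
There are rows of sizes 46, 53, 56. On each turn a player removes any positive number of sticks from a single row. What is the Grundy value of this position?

35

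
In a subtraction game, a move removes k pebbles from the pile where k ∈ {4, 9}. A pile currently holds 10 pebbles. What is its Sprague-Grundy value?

2

Compute g(0), g(1), … for moves {4, 9}:
g(0) = mex{} = 0
g(1) = mex{} = 0
g(2) = mex{} = 0
g(3) = mex{} = 0
g(4) = mex{0} = 1
g(5) = mex{0} = 1
g(6) = mex{0} = 1
g(7) = mex{0} = 1
g(8) = mex{1} = 0
g(9) = mex{0,1} = 2
g(10) = mex{0,1} = 2
So g(10) = 2.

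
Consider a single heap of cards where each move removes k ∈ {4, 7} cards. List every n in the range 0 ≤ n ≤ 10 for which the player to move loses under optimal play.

Compute g(0), g(1), … for moves {4, 7}:
k:     0  1  2  3  4  5  6  7  8  9 10
g(k):  0  0  0  0  1  1  1  1  2  2  2
The P-positions (g = 0) in 0..10 are 0, 1, 2, 3.

0, 1, 2, 3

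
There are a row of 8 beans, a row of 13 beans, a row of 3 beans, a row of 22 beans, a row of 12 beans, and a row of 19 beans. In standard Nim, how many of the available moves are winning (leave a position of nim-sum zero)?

3

Compute the nim-sum pairwise:
8 ^ 13 = 5
5 ^ 3 = 6
6 ^ 22 = 16
16 ^ 12 = 28
28 ^ 19 = 15
The overall nim-sum is X = 15. A row of size p has a winning move iff p XOR X < p (reduce it to p XOR X).
  8: 8 XOR 15 = 7 < 8 — winning move (to 7).
  13: 13 XOR 15 = 2 < 13 — winning move (to 2).
  3: 3 XOR 15 = 12 ≥ 3 — no move.
  22: 22 XOR 15 = 25 ≥ 22 — no move.
  12: 12 XOR 15 = 3 < 12 — winning move (to 3).
  19: 19 XOR 15 = 28 ≥ 19 — no move.
That gives 3 winning moves.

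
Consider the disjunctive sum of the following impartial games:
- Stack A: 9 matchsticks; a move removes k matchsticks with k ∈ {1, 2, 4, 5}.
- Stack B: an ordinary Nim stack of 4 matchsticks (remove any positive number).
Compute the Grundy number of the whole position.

4

Build the Grundy sequence for stack A with g(k) = mex{g(k−s) : s ∈ {1, 2, 4, 5}, s ≤ k}:
k:     0  1  2  3  4  5  6  7  8  9
g(k):  0  1  2  0  1  2  0  1  2  0
So g(9) = 0.
Stack B is a plain Nim stack of size 4, so its Grundy value is 4.
The value of a disjunctive sum is the nim-sum of the parts.
Combined value = 0 ⊕ 4 = 4.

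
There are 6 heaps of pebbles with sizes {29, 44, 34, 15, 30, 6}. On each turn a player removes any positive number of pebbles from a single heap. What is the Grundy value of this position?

4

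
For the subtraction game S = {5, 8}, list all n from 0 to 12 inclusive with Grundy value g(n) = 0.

0, 1, 2, 3, 4

Build the Grundy sequence with g(k) = mex{g(k−s) : s ∈ {5, 8}, s ≤ k}:
g(0) = mex{} = 0
g(1) = mex{} = 0
g(2) = mex{} = 0
g(3) = mex{} = 0
g(4) = mex{} = 0
g(5) = mex{0} = 1
g(6) = mex{0} = 1
g(7) = mex{0} = 1
g(8) = mex{0} = 1
g(9) = mex{0} = 1
g(10) = mex{0,1} = 2
g(11) = mex{0,1} = 2
g(12) = mex{0,1} = 2
The P-positions (g = 0) in 0..12 are 0, 1, 2, 3, 4.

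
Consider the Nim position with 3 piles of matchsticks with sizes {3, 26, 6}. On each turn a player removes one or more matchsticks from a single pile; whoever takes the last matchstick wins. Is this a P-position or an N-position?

In binary:
  00011  (3)
  11010  (26)
  00110  (6)
  -----
  11111  (31)
The nim-sum is 31 ≠ 0, so this is an N-position: the player to move can win.

N-position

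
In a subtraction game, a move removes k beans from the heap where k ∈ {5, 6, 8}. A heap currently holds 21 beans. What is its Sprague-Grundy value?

1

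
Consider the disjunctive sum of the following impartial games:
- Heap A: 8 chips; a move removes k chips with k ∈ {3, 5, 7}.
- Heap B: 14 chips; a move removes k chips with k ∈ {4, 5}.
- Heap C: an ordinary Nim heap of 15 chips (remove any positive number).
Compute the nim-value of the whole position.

For heap A, compute g(0), g(1), … with moves {3, 5, 7}:
g(0) = mex{} = 0
g(1) = mex{} = 0
g(2) = mex{} = 0
g(3) = mex{0} = 1
g(4) = mex{0} = 1
g(5) = mex{0} = 1
g(6) = mex{0,1} = 2
g(7) = mex{0,1} = 2
g(8) = mex{0,1} = 2
So g(8) = 2.
For heap B, compute g(0), g(1), … with moves {4, 5}:
k:     0  1  2  3  4  5  6  7  8  9 10 11 12 13 14
g(k):  0  0  0  0  1  1  1  1  2  0  0  0  0  1  1
So g(14) = 1.
Heap C is a plain Nim heap of size 15, so its Grundy value is 15.
The value of a disjunctive sum is the nim-sum of the parts.
Combined value = 2 ⊕ 1 ⊕ 15 = 12.

12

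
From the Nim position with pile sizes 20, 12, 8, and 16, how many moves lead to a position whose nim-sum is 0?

Compute the nim-sum pairwise:
20 XOR 12 = 24
24 XOR 8 = 16
16 XOR 16 = 0
The nim-sum is already 0, so every move leaves a nonzero nim-sum — there are no winning moves.

0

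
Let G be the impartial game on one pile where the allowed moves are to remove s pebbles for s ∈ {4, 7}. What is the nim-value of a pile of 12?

0

Build the Grundy sequence with g(k) = mex{g(k−s) : s ∈ {4, 7}, s ≤ k}:
g(0) = mex{} = 0
g(1) = mex{} = 0
g(2) = mex{} = 0
g(3) = mex{} = 0
g(4) = mex{0} = 1
g(5) = mex{0} = 1
g(6) = mex{0} = 1
g(7) = mex{0} = 1
g(8) = mex{0,1} = 2
g(9) = mex{0,1} = 2
g(10) = mex{0,1} = 2
g(11) = mex{1} = 0
g(12) = mex{1,2} = 0
So g(12) = 0.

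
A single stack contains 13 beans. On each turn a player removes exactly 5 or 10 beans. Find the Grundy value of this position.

Grundy values for subtraction set {5, 10}:
g(0) = mex{} = 0
g(1) = mex{} = 0
g(2) = mex{} = 0
g(3) = mex{} = 0
g(4) = mex{} = 0
g(5) = mex{0} = 1
g(6) = mex{0} = 1
g(7) = mex{0} = 1
g(8) = mex{0} = 1
g(9) = mex{0} = 1
g(10) = mex{0,1} = 2
g(11) = mex{0,1} = 2
g(12) = mex{0,1} = 2
g(13) = mex{0,1} = 2
So g(13) = 2.

2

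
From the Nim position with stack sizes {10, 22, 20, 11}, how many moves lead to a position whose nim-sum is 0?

3

Nim-sum: 10 ⊕ 22 ⊕ 20 ⊕ 11 = 3.
The overall nim-sum is X = 3. A stack of size p has a winning move iff p XOR X < p (reduce it to p XOR X).
  10: 10 XOR 3 = 9 < 10 — winning move (to 9).
  22: 22 XOR 3 = 21 < 22 — winning move (to 21).
  20: 20 XOR 3 = 23 ≥ 20 — no move.
  11: 11 XOR 3 = 8 < 11 — winning move (to 8).
That gives 3 winning moves.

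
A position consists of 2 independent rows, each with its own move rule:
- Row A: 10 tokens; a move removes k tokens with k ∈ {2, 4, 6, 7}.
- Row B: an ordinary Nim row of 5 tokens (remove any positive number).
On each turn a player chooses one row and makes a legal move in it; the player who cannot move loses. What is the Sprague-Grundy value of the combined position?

5

Grundy values for row A (subtraction set {2, 4, 6, 7}):
k:     0  1  2  3  4  5  6  7  8  9 10
g(k):  0  0  1  1  2  2  3  3  4  0  0
So g(10) = 0.
Row B is a plain Nim row of size 5, so its Grundy value is 5.
The value of a disjunctive sum is the nim-sum of the parts.
Combined value = 0 ⊕ 5 = 5.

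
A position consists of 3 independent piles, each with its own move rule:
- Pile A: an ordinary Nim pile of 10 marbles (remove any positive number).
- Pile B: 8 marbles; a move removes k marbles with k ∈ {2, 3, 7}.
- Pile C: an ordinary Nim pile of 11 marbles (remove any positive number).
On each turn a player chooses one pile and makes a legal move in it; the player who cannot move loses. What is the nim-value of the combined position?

0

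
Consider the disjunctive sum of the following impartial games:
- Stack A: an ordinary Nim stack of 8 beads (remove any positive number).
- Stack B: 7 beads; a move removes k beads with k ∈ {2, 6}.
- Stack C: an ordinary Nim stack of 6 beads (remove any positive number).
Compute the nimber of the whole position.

15

Stack A is a plain Nim stack of size 8, so its Grundy value is 8.
Grundy values for stack B (subtraction set {2, 6}):
k:     0  1  2  3  4  5  6  7
g(k):  0  0  1  1  0  0  1  1
So g(7) = 1.
Stack C is a plain Nim stack of size 6, so its Grundy value is 6.
The value of a disjunctive sum is the nim-sum of the parts.
Combined value = 8 ⊕ 1 ⊕ 6 = 15.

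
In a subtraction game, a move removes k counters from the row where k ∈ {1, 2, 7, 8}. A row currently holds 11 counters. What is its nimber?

Build the Grundy sequence with g(k) = mex{g(k−s) : s ∈ {1, 2, 7, 8}, s ≤ k}:
k:     0  1  2  3  4  5  6  7  8  9 10 11
g(k):  0  1  2  0  1  2  0  1  2  0  1  2
So g(11) = 2.

2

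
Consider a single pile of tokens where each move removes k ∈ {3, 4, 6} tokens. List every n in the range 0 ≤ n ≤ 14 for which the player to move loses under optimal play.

0, 1, 2, 9, 10, 11

Build the Grundy sequence with g(k) = mex{g(k−s) : s ∈ {3, 4, 6}, s ≤ k}:
k:     0  1  2  3  4  5  6  7  8  9 10 11 12 13 14
g(k):  0  0  0  1  1  1  2  2  2  0  0  0  1  1  1
The P-positions (g = 0) in 0..14 are 0, 1, 2, 9, 10, 11.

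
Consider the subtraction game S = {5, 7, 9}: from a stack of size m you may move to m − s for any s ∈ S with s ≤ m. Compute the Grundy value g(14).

Build the Grundy sequence with g(k) = mex{g(k−s) : s ∈ {5, 7, 9}, s ≤ k}:
k:     0  1  2  3  4  5  6  7  8  9 10 11 12 13 14
g(k):  0  0  0  0  0  1  1  1  1  1  2  2  2  2  0
So g(14) = 0.

0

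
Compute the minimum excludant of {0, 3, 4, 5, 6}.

1

0 is in the set but 1 is not, so the mex is 1.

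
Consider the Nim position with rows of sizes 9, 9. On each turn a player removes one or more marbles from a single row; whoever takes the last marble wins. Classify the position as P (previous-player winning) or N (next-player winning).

P-position

Write each in binary and XOR column by column:
  1001  (9)
  1001  (9)
  ----
  0000  (0)
The nim-sum is 0, so this is a P-position: the player to move is in a losing position under optimal play.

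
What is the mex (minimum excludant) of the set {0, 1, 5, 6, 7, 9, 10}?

2

The values 0, 1 are all present; 2 is the first non-negative integer missing from the set.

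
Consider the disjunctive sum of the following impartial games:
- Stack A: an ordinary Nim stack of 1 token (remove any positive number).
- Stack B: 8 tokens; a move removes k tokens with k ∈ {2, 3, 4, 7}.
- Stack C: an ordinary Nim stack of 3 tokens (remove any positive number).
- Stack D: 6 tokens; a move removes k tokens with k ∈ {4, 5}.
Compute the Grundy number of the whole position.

Stack A is a plain Nim stack of size 1, so its Grundy value is 1.
Grundy values for stack B (subtraction set {2, 3, 4, 7}):
k:     0  1  2  3  4  5  6  7  8
g(k):  0  0  1  1  2  2  0  3  1
So g(8) = 1.
Stack C is a plain Nim stack of size 3, so its Grundy value is 3.
For stack D, compute g(0), g(1), … with moves {4, 5}:
k:     0  1  2  3  4  5  6
g(k):  0  0  0  0  1  1  1
So g(6) = 1.
The value of a disjunctive sum is the nim-sum of the parts.
Combined value = 1 ⊕ 1 ⊕ 3 ⊕ 1 = 2.

2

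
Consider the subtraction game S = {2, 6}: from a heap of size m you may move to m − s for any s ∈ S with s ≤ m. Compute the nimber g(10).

1

Grundy values for subtraction set {2, 6}:
k:     0  1  2  3  4  5  6  7  8  9 10
g(k):  0  0  1  1  0  0  1  1  0  0  1
So g(10) = 1.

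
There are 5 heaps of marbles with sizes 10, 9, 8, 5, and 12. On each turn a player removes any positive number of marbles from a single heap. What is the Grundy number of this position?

2

Bitwise XOR of the heap sizes:
  1010  (10)
  1001  (9)
  1000  (8)
  0101  (5)
  1100  (12)
  ----
  0010  (2)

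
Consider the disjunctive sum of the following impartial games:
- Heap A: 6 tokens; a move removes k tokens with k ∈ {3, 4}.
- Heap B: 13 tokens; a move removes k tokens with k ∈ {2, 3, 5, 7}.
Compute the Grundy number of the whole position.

0

For heap A, compute g(0), g(1), … with moves {3, 4}:
k:     0  1  2  3  4  5  6
g(k):  0  0  0  1  1  1  2
So g(6) = 2.
Build the Grundy sequence for heap B with g(k) = mex{g(k−s) : s ∈ {2, 3, 5, 7}, s ≤ k}:
g(0) = mex{} = 0
g(1) = mex{} = 0
g(2) = mex{0} = 1
g(3) = mex{0} = 1
g(4) = mex{0,1} = 2
g(5) = mex{0,1} = 2
g(6) = mex{0,1,2} = 3
g(7) = mex{0,1,2} = 3
g(8) = mex{0,1,2,3} = 4
g(9) = mex{1,2,3} = 0
g(10) = mex{1,2,3,4} = 0
g(11) = mex{0,2,3,4} = 1
g(12) = mex{0,2,3} = 1
g(13) = mex{0,1,3,4} = 2
So g(13) = 2.
By the Sprague-Grundy theorem, the Grundy value of a sum of independent games is the XOR of the component values.
Combined value = 2 ⊕ 2 = 0.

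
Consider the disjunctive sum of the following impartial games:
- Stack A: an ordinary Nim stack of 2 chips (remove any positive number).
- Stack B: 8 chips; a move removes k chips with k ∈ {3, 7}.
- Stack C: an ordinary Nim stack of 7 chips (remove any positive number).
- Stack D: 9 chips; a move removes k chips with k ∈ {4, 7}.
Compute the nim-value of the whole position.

Stack A is a plain Nim stack of size 2, so its Grundy value is 2.
Grundy values for stack B (subtraction set {3, 7}):
g(0) = mex{} = 0
g(1) = mex{} = 0
g(2) = mex{} = 0
g(3) = mex{0} = 1
g(4) = mex{0} = 1
g(5) = mex{0} = 1
g(6) = mex{1} = 0
g(7) = mex{0,1} = 2
g(8) = mex{0,1} = 2
So g(8) = 2.
Stack C is a plain Nim stack of size 7, so its Grundy value is 7.
Build the Grundy sequence for stack D with g(k) = mex{g(k−s) : s ∈ {4, 7}, s ≤ k}:
k:     0  1  2  3  4  5  6  7  8  9
g(k):  0  0  0  0  1  1  1  1  2  2
So g(9) = 2.
The value of a disjunctive sum is the nim-sum of the parts.
Combined value = 2 XOR 2 XOR 7 XOR 2 = 5.

5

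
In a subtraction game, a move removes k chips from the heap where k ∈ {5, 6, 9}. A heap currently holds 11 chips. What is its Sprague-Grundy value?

2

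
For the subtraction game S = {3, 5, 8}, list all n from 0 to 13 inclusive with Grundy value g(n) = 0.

0, 1, 2, 11, 12, 13

Build the Grundy sequence with g(k) = mex{g(k−s) : s ∈ {3, 5, 8}, s ≤ k}:
g(0) = mex{} = 0
g(1) = mex{} = 0
g(2) = mex{} = 0
g(3) = mex{0} = 1
g(4) = mex{0} = 1
g(5) = mex{0} = 1
g(6) = mex{0,1} = 2
g(7) = mex{0,1} = 2
g(8) = mex{0,1} = 2
g(9) = mex{0,1,2} = 3
g(10) = mex{0,1,2} = 3
g(11) = mex{1,2} = 0
g(12) = mex{1,2,3} = 0
g(13) = mex{1,2,3} = 0
The P-positions (g = 0) in 0..13 are 0, 1, 2, 11, 12, 13.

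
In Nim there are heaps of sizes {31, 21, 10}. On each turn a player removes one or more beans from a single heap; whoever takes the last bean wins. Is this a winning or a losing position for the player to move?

Nim-sum: 31 ⊕ 21 ⊕ 10 = 0.
The nim-sum is 0, so this is a P-position: the player to move is in a losing position under optimal play.

Losing position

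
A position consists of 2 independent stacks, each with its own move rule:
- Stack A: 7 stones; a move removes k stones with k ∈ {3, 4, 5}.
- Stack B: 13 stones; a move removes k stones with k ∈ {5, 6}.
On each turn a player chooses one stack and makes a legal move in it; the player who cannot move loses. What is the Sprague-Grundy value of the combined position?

Grundy values for stack A (subtraction set {3, 4, 5}):
g(0) = mex{} = 0
g(1) = mex{} = 0
g(2) = mex{} = 0
g(3) = mex{0} = 1
g(4) = mex{0} = 1
g(5) = mex{0} = 1
g(6) = mex{0,1} = 2
g(7) = mex{0,1} = 2
So g(7) = 2.
Build the Grundy sequence for stack B with g(k) = mex{g(k−s) : s ∈ {5, 6}, s ≤ k}:
k:     0  1  2  3  4  5  6  7  8  9 10 11 12 13
g(k):  0  0  0  0  0  1  1  1  1  1  2  0  0  0
So g(13) = 0.
By the Sprague-Grundy theorem, the Grundy value of a sum of independent games is the XOR of the component values.
Combined value = 2 ⊕ 0 = 2.

2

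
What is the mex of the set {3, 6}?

0

0 is not in the set, so the mex is 0.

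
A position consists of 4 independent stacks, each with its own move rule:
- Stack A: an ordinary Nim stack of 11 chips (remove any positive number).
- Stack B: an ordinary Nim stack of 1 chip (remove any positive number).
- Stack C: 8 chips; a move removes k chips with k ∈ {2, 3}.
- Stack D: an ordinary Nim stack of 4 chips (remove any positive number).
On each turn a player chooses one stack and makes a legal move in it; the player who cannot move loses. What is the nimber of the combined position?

Stack A is a plain Nim stack of size 11, so its Grundy value is 11.
Stack B is a plain Nim stack of size 1, so its Grundy value is 1.
Grundy values for stack C (subtraction set {2, 3}):
k:     0  1  2  3  4  5  6  7  8
g(k):  0  0  1  1  2  0  0  1  1
So g(8) = 1.
Stack D is a plain Nim stack of size 4, so its Grundy value is 4.
By the Sprague-Grundy theorem, the Grundy value of a sum of independent games is the XOR of the component values.
Combined value = 11 ⊕ 1 ⊕ 1 ⊕ 4 = 15.

15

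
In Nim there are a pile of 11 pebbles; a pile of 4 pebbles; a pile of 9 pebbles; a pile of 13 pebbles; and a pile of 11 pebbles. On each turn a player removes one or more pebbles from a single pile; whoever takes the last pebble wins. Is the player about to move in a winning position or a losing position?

Bitwise XOR of the heap sizes:
  1011  (11)
  0100  (4)
  1001  (9)
  1101  (13)
  1011  (11)
  ----
  0000  (0)
The nim-sum is 0, so this is a P-position: the player to move is in a losing position under optimal play.

Losing position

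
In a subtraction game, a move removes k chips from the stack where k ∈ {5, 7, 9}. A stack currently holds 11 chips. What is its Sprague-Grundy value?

2

Build the Grundy sequence with g(k) = mex{g(k−s) : s ∈ {5, 7, 9}, s ≤ k}:
k:     0  1  2  3  4  5  6  7  8  9 10 11
g(k):  0  0  0  0  0  1  1  1  1  1  2  2
So g(11) = 2.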